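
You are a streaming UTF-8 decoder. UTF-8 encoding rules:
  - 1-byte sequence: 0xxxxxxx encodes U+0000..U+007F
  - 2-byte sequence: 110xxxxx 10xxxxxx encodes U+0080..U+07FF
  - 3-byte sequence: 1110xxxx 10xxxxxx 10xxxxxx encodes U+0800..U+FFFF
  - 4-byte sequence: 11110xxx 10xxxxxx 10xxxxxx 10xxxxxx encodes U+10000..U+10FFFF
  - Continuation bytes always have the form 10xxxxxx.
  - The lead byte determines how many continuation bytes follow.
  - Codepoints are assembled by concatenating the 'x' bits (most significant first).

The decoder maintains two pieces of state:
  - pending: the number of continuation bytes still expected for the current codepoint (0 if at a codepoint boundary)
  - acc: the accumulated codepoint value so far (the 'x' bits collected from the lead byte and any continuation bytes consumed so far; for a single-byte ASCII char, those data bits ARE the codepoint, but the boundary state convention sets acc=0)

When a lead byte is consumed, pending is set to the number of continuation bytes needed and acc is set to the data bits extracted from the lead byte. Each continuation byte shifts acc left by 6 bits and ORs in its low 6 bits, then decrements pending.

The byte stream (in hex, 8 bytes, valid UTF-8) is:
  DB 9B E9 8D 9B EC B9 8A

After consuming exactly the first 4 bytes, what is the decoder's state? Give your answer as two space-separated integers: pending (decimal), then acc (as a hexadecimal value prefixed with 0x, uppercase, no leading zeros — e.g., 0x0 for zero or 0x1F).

Answer: 1 0x24D

Derivation:
Byte[0]=DB: 2-byte lead. pending=1, acc=0x1B
Byte[1]=9B: continuation. acc=(acc<<6)|0x1B=0x6DB, pending=0
Byte[2]=E9: 3-byte lead. pending=2, acc=0x9
Byte[3]=8D: continuation. acc=(acc<<6)|0x0D=0x24D, pending=1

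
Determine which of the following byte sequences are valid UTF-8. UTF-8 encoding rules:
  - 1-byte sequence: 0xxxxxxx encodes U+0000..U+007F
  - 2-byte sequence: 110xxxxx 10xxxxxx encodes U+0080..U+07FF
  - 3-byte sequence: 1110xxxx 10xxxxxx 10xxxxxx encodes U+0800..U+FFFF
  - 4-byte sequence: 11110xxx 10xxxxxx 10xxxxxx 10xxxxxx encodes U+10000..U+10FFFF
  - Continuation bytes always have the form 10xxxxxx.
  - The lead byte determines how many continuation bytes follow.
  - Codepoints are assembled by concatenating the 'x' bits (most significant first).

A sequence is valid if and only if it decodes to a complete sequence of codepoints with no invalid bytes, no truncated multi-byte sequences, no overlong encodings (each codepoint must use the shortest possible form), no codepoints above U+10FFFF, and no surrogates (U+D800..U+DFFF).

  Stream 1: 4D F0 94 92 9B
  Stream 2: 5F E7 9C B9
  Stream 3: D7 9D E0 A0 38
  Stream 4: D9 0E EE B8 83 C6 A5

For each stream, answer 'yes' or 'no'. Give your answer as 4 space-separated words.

Answer: yes yes no no

Derivation:
Stream 1: decodes cleanly. VALID
Stream 2: decodes cleanly. VALID
Stream 3: error at byte offset 4. INVALID
Stream 4: error at byte offset 1. INVALID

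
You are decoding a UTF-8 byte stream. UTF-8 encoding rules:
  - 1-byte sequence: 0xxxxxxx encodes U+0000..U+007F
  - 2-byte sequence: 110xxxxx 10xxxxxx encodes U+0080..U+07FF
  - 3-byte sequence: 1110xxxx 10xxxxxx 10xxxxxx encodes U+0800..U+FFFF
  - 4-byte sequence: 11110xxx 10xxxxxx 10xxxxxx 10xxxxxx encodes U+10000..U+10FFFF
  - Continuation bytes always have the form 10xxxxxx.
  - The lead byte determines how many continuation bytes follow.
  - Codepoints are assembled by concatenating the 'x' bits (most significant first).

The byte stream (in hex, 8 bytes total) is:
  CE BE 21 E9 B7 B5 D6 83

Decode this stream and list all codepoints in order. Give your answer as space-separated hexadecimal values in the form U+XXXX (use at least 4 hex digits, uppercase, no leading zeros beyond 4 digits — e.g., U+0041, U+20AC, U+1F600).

Answer: U+03BE U+0021 U+9DF5 U+0583

Derivation:
Byte[0]=CE: 2-byte lead, need 1 cont bytes. acc=0xE
Byte[1]=BE: continuation. acc=(acc<<6)|0x3E=0x3BE
Completed: cp=U+03BE (starts at byte 0)
Byte[2]=21: 1-byte ASCII. cp=U+0021
Byte[3]=E9: 3-byte lead, need 2 cont bytes. acc=0x9
Byte[4]=B7: continuation. acc=(acc<<6)|0x37=0x277
Byte[5]=B5: continuation. acc=(acc<<6)|0x35=0x9DF5
Completed: cp=U+9DF5 (starts at byte 3)
Byte[6]=D6: 2-byte lead, need 1 cont bytes. acc=0x16
Byte[7]=83: continuation. acc=(acc<<6)|0x03=0x583
Completed: cp=U+0583 (starts at byte 6)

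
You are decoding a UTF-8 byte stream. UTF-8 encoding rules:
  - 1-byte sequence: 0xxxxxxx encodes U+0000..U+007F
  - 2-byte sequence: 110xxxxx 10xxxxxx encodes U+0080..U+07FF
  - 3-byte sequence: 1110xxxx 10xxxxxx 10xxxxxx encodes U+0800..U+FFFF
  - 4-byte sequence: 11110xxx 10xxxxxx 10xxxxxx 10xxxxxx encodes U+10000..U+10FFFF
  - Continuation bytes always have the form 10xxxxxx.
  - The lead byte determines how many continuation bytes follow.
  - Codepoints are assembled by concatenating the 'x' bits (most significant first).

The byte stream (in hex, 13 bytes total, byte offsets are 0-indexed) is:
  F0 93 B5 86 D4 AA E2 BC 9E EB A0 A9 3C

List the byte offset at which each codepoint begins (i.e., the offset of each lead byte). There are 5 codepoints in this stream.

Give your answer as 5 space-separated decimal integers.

Byte[0]=F0: 4-byte lead, need 3 cont bytes. acc=0x0
Byte[1]=93: continuation. acc=(acc<<6)|0x13=0x13
Byte[2]=B5: continuation. acc=(acc<<6)|0x35=0x4F5
Byte[3]=86: continuation. acc=(acc<<6)|0x06=0x13D46
Completed: cp=U+13D46 (starts at byte 0)
Byte[4]=D4: 2-byte lead, need 1 cont bytes. acc=0x14
Byte[5]=AA: continuation. acc=(acc<<6)|0x2A=0x52A
Completed: cp=U+052A (starts at byte 4)
Byte[6]=E2: 3-byte lead, need 2 cont bytes. acc=0x2
Byte[7]=BC: continuation. acc=(acc<<6)|0x3C=0xBC
Byte[8]=9E: continuation. acc=(acc<<6)|0x1E=0x2F1E
Completed: cp=U+2F1E (starts at byte 6)
Byte[9]=EB: 3-byte lead, need 2 cont bytes. acc=0xB
Byte[10]=A0: continuation. acc=(acc<<6)|0x20=0x2E0
Byte[11]=A9: continuation. acc=(acc<<6)|0x29=0xB829
Completed: cp=U+B829 (starts at byte 9)
Byte[12]=3C: 1-byte ASCII. cp=U+003C

Answer: 0 4 6 9 12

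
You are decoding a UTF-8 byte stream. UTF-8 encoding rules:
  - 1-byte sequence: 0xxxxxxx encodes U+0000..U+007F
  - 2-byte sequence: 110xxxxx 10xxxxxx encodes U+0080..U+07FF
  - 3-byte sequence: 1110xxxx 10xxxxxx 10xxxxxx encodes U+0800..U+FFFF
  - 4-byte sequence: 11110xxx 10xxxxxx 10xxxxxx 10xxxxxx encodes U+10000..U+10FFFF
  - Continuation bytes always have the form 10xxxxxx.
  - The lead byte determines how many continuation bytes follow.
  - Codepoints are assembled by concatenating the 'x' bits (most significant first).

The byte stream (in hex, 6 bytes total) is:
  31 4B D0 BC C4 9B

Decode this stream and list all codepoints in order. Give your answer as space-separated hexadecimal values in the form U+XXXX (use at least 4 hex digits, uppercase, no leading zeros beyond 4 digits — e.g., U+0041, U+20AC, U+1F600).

Answer: U+0031 U+004B U+043C U+011B

Derivation:
Byte[0]=31: 1-byte ASCII. cp=U+0031
Byte[1]=4B: 1-byte ASCII. cp=U+004B
Byte[2]=D0: 2-byte lead, need 1 cont bytes. acc=0x10
Byte[3]=BC: continuation. acc=(acc<<6)|0x3C=0x43C
Completed: cp=U+043C (starts at byte 2)
Byte[4]=C4: 2-byte lead, need 1 cont bytes. acc=0x4
Byte[5]=9B: continuation. acc=(acc<<6)|0x1B=0x11B
Completed: cp=U+011B (starts at byte 4)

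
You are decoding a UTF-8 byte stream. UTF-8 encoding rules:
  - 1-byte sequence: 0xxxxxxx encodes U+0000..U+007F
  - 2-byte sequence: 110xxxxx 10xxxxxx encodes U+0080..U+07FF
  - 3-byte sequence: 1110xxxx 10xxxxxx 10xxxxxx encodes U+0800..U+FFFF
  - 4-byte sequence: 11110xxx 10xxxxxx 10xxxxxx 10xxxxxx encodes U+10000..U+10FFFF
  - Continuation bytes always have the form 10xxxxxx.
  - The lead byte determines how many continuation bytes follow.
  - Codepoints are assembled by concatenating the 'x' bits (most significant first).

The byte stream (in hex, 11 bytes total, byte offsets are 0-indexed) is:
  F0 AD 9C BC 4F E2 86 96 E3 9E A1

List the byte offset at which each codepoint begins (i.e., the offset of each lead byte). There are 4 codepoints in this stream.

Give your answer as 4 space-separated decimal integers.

Answer: 0 4 5 8

Derivation:
Byte[0]=F0: 4-byte lead, need 3 cont bytes. acc=0x0
Byte[1]=AD: continuation. acc=(acc<<6)|0x2D=0x2D
Byte[2]=9C: continuation. acc=(acc<<6)|0x1C=0xB5C
Byte[3]=BC: continuation. acc=(acc<<6)|0x3C=0x2D73C
Completed: cp=U+2D73C (starts at byte 0)
Byte[4]=4F: 1-byte ASCII. cp=U+004F
Byte[5]=E2: 3-byte lead, need 2 cont bytes. acc=0x2
Byte[6]=86: continuation. acc=(acc<<6)|0x06=0x86
Byte[7]=96: continuation. acc=(acc<<6)|0x16=0x2196
Completed: cp=U+2196 (starts at byte 5)
Byte[8]=E3: 3-byte lead, need 2 cont bytes. acc=0x3
Byte[9]=9E: continuation. acc=(acc<<6)|0x1E=0xDE
Byte[10]=A1: continuation. acc=(acc<<6)|0x21=0x37A1
Completed: cp=U+37A1 (starts at byte 8)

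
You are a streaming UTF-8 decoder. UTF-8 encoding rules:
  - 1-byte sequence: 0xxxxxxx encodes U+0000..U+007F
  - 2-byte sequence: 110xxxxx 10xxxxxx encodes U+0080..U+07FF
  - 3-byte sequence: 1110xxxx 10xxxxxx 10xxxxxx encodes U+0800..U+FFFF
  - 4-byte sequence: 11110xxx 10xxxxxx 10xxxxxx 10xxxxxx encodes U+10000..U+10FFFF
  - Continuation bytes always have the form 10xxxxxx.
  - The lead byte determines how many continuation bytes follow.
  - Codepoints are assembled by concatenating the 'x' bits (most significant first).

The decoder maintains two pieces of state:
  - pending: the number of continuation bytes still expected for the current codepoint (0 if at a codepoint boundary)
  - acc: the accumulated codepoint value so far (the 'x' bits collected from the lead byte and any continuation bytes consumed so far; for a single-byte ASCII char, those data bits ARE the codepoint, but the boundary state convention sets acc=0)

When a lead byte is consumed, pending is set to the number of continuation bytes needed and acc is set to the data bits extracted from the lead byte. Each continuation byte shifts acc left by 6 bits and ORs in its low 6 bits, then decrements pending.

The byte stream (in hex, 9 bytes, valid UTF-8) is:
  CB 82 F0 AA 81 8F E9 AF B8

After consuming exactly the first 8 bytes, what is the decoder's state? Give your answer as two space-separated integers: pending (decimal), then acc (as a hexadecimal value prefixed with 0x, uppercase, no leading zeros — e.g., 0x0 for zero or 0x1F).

Byte[0]=CB: 2-byte lead. pending=1, acc=0xB
Byte[1]=82: continuation. acc=(acc<<6)|0x02=0x2C2, pending=0
Byte[2]=F0: 4-byte lead. pending=3, acc=0x0
Byte[3]=AA: continuation. acc=(acc<<6)|0x2A=0x2A, pending=2
Byte[4]=81: continuation. acc=(acc<<6)|0x01=0xA81, pending=1
Byte[5]=8F: continuation. acc=(acc<<6)|0x0F=0x2A04F, pending=0
Byte[6]=E9: 3-byte lead. pending=2, acc=0x9
Byte[7]=AF: continuation. acc=(acc<<6)|0x2F=0x26F, pending=1

Answer: 1 0x26F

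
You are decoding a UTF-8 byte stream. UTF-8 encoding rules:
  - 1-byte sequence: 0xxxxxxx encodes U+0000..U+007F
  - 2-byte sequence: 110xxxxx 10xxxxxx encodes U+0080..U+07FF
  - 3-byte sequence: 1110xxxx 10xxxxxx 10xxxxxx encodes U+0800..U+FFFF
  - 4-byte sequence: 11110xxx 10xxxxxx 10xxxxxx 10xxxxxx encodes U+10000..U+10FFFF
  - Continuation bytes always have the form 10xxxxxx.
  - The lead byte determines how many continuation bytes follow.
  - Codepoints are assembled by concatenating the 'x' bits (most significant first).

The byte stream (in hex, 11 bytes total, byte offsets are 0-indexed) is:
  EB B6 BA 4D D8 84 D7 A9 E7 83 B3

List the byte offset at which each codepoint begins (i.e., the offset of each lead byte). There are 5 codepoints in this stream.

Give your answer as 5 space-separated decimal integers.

Answer: 0 3 4 6 8

Derivation:
Byte[0]=EB: 3-byte lead, need 2 cont bytes. acc=0xB
Byte[1]=B6: continuation. acc=(acc<<6)|0x36=0x2F6
Byte[2]=BA: continuation. acc=(acc<<6)|0x3A=0xBDBA
Completed: cp=U+BDBA (starts at byte 0)
Byte[3]=4D: 1-byte ASCII. cp=U+004D
Byte[4]=D8: 2-byte lead, need 1 cont bytes. acc=0x18
Byte[5]=84: continuation. acc=(acc<<6)|0x04=0x604
Completed: cp=U+0604 (starts at byte 4)
Byte[6]=D7: 2-byte lead, need 1 cont bytes. acc=0x17
Byte[7]=A9: continuation. acc=(acc<<6)|0x29=0x5E9
Completed: cp=U+05E9 (starts at byte 6)
Byte[8]=E7: 3-byte lead, need 2 cont bytes. acc=0x7
Byte[9]=83: continuation. acc=(acc<<6)|0x03=0x1C3
Byte[10]=B3: continuation. acc=(acc<<6)|0x33=0x70F3
Completed: cp=U+70F3 (starts at byte 8)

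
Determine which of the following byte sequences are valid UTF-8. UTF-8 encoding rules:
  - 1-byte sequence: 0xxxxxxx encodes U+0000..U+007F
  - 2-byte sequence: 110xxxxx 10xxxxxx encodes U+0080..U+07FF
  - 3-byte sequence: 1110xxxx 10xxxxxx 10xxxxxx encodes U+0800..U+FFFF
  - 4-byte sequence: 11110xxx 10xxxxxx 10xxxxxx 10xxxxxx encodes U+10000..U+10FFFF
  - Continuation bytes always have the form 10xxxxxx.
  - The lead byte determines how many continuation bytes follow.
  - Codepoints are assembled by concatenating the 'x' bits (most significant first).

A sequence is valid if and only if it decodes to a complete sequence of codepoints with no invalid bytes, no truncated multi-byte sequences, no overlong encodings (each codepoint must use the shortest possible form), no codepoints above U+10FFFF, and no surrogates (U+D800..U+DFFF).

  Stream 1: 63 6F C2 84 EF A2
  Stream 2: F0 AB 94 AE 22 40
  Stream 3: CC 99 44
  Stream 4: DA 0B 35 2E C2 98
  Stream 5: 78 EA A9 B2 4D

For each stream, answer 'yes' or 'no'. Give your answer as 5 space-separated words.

Stream 1: error at byte offset 6. INVALID
Stream 2: decodes cleanly. VALID
Stream 3: decodes cleanly. VALID
Stream 4: error at byte offset 1. INVALID
Stream 5: decodes cleanly. VALID

Answer: no yes yes no yes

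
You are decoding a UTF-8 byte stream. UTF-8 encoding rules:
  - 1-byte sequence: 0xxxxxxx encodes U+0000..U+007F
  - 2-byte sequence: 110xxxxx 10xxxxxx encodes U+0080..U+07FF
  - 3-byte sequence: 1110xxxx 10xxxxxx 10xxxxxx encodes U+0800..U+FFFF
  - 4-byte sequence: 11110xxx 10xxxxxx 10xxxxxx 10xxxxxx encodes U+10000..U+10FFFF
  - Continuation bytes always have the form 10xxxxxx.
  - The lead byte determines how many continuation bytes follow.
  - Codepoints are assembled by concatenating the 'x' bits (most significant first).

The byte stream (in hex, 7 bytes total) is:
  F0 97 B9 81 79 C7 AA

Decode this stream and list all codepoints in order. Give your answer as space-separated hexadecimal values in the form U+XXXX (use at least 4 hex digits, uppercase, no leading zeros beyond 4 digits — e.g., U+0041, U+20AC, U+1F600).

Answer: U+17E41 U+0079 U+01EA

Derivation:
Byte[0]=F0: 4-byte lead, need 3 cont bytes. acc=0x0
Byte[1]=97: continuation. acc=(acc<<6)|0x17=0x17
Byte[2]=B9: continuation. acc=(acc<<6)|0x39=0x5F9
Byte[3]=81: continuation. acc=(acc<<6)|0x01=0x17E41
Completed: cp=U+17E41 (starts at byte 0)
Byte[4]=79: 1-byte ASCII. cp=U+0079
Byte[5]=C7: 2-byte lead, need 1 cont bytes. acc=0x7
Byte[6]=AA: continuation. acc=(acc<<6)|0x2A=0x1EA
Completed: cp=U+01EA (starts at byte 5)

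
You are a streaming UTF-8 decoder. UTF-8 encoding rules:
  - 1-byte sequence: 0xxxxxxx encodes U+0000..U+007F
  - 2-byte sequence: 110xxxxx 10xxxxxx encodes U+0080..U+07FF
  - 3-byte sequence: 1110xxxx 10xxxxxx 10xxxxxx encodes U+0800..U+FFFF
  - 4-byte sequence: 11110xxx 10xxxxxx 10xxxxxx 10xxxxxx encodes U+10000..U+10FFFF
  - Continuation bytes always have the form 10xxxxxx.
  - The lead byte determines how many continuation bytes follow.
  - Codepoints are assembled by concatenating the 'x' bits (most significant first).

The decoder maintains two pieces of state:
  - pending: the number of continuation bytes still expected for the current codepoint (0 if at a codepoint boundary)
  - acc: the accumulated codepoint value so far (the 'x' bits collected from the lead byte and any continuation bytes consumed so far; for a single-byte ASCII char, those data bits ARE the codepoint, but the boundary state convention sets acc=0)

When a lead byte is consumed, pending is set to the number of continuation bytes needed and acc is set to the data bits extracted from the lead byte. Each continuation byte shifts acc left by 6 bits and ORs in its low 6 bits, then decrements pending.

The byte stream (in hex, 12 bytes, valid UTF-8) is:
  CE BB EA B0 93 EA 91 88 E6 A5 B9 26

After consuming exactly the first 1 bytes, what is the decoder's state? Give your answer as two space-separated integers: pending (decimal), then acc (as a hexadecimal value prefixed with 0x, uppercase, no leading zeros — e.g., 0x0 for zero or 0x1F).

Answer: 1 0xE

Derivation:
Byte[0]=CE: 2-byte lead. pending=1, acc=0xE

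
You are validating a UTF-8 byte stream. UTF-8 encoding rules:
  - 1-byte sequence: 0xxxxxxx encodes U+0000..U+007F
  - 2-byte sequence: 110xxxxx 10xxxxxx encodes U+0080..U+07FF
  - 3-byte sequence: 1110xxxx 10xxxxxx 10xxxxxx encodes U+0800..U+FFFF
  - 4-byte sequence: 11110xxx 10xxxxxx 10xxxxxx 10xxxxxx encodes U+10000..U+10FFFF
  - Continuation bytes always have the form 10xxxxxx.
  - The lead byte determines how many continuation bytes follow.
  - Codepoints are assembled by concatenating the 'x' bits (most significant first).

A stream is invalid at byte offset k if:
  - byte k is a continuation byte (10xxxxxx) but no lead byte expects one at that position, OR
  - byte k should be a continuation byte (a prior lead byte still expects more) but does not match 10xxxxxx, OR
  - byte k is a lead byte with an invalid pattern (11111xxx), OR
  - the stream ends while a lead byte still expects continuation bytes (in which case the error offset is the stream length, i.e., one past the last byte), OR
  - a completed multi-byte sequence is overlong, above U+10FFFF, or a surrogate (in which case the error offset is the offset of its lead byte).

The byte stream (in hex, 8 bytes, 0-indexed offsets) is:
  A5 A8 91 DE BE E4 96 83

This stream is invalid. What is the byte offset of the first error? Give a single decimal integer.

Answer: 0

Derivation:
Byte[0]=A5: INVALID lead byte (not 0xxx/110x/1110/11110)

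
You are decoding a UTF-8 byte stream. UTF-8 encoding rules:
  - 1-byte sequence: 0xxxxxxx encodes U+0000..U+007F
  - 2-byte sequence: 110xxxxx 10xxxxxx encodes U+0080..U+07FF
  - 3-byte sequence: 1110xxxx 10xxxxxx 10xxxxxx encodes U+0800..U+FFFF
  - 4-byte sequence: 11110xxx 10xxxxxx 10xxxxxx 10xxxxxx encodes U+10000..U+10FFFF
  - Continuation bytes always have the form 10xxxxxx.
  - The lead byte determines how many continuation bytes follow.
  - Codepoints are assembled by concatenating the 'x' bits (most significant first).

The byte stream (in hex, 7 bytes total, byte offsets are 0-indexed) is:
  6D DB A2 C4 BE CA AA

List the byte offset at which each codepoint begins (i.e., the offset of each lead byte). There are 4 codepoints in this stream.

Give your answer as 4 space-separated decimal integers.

Byte[0]=6D: 1-byte ASCII. cp=U+006D
Byte[1]=DB: 2-byte lead, need 1 cont bytes. acc=0x1B
Byte[2]=A2: continuation. acc=(acc<<6)|0x22=0x6E2
Completed: cp=U+06E2 (starts at byte 1)
Byte[3]=C4: 2-byte lead, need 1 cont bytes. acc=0x4
Byte[4]=BE: continuation. acc=(acc<<6)|0x3E=0x13E
Completed: cp=U+013E (starts at byte 3)
Byte[5]=CA: 2-byte lead, need 1 cont bytes. acc=0xA
Byte[6]=AA: continuation. acc=(acc<<6)|0x2A=0x2AA
Completed: cp=U+02AA (starts at byte 5)

Answer: 0 1 3 5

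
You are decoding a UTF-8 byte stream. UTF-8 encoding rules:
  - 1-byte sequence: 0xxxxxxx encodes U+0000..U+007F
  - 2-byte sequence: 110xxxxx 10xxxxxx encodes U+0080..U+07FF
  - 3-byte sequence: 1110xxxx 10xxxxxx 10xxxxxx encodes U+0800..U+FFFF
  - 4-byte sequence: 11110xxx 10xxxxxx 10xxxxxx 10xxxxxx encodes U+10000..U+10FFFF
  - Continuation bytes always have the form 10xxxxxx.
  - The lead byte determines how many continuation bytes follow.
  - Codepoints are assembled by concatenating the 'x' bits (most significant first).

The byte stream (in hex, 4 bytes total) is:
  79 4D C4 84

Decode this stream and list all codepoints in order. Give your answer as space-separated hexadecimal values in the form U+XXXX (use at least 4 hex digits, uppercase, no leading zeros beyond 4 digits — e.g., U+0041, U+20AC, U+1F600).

Byte[0]=79: 1-byte ASCII. cp=U+0079
Byte[1]=4D: 1-byte ASCII. cp=U+004D
Byte[2]=C4: 2-byte lead, need 1 cont bytes. acc=0x4
Byte[3]=84: continuation. acc=(acc<<6)|0x04=0x104
Completed: cp=U+0104 (starts at byte 2)

Answer: U+0079 U+004D U+0104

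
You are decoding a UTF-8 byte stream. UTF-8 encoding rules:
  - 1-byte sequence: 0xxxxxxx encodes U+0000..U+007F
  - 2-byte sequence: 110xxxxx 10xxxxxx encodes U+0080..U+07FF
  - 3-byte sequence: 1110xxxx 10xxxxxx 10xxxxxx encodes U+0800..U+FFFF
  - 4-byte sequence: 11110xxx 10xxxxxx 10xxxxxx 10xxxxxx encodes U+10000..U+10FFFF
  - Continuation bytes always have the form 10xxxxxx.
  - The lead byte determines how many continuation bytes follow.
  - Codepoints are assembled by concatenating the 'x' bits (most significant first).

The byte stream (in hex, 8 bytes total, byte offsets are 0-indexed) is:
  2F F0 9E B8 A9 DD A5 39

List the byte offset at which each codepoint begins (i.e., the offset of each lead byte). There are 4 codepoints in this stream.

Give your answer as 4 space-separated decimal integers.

Answer: 0 1 5 7

Derivation:
Byte[0]=2F: 1-byte ASCII. cp=U+002F
Byte[1]=F0: 4-byte lead, need 3 cont bytes. acc=0x0
Byte[2]=9E: continuation. acc=(acc<<6)|0x1E=0x1E
Byte[3]=B8: continuation. acc=(acc<<6)|0x38=0x7B8
Byte[4]=A9: continuation. acc=(acc<<6)|0x29=0x1EE29
Completed: cp=U+1EE29 (starts at byte 1)
Byte[5]=DD: 2-byte lead, need 1 cont bytes. acc=0x1D
Byte[6]=A5: continuation. acc=(acc<<6)|0x25=0x765
Completed: cp=U+0765 (starts at byte 5)
Byte[7]=39: 1-byte ASCII. cp=U+0039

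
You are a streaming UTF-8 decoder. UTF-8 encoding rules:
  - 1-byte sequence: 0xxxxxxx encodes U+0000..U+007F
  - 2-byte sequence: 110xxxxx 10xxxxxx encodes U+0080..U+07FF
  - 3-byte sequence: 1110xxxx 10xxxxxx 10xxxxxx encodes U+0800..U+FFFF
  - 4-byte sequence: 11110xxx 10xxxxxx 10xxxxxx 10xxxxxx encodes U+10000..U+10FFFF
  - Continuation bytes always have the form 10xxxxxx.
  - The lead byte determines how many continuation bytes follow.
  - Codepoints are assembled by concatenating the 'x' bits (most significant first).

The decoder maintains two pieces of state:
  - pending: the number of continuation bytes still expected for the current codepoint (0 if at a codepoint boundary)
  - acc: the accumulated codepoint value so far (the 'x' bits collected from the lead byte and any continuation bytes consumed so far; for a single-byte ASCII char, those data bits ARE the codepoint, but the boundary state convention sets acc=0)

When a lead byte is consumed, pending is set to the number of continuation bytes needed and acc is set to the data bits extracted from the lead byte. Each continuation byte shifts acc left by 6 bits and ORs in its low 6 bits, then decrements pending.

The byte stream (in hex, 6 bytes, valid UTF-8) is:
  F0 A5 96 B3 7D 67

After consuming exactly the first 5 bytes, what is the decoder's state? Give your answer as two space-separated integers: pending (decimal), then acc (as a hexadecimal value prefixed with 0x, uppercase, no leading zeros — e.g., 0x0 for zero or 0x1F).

Byte[0]=F0: 4-byte lead. pending=3, acc=0x0
Byte[1]=A5: continuation. acc=(acc<<6)|0x25=0x25, pending=2
Byte[2]=96: continuation. acc=(acc<<6)|0x16=0x956, pending=1
Byte[3]=B3: continuation. acc=(acc<<6)|0x33=0x255B3, pending=0
Byte[4]=7D: 1-byte. pending=0, acc=0x0

Answer: 0 0x0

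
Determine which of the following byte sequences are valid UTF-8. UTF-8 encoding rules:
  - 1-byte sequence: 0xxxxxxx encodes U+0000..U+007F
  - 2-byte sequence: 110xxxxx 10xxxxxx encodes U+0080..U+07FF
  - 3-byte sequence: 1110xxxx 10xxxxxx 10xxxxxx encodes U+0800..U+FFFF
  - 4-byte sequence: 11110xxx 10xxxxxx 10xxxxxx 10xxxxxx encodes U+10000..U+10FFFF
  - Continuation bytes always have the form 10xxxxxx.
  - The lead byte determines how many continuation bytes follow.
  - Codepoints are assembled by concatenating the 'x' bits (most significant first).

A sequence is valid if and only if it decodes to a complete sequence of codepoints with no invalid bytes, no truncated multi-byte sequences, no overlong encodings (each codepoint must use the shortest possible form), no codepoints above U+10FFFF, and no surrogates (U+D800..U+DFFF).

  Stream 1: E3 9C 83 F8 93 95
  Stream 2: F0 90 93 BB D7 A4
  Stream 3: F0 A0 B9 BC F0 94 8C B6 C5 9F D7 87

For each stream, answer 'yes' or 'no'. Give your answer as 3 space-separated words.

Answer: no yes yes

Derivation:
Stream 1: error at byte offset 3. INVALID
Stream 2: decodes cleanly. VALID
Stream 3: decodes cleanly. VALID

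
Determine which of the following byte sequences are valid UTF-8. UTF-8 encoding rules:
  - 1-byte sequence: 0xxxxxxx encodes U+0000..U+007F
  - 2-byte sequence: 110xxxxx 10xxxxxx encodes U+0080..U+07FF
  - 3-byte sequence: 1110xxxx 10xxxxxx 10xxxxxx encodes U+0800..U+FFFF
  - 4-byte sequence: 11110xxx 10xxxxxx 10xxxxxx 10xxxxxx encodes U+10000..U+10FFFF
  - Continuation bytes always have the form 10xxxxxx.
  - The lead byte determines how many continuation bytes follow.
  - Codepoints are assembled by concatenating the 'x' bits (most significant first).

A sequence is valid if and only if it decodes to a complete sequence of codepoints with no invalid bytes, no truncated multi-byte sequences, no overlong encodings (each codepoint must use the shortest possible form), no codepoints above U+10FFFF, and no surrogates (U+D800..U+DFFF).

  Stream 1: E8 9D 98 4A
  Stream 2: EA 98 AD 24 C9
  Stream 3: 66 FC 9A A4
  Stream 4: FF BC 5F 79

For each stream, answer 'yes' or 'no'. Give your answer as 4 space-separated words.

Answer: yes no no no

Derivation:
Stream 1: decodes cleanly. VALID
Stream 2: error at byte offset 5. INVALID
Stream 3: error at byte offset 1. INVALID
Stream 4: error at byte offset 0. INVALID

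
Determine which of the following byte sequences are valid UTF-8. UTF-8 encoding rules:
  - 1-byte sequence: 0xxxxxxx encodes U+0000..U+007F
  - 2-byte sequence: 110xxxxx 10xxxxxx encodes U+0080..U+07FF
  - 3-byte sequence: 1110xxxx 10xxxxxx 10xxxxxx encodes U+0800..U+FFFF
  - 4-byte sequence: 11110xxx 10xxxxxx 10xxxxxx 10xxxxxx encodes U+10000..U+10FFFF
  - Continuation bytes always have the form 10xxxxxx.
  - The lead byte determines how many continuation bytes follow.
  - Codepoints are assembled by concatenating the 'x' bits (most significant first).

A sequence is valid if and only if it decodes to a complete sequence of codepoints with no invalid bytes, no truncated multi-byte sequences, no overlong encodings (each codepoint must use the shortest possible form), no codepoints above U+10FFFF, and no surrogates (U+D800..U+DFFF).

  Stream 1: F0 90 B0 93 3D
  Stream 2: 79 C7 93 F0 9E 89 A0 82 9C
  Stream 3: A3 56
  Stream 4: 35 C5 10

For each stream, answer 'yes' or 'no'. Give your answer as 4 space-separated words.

Stream 1: decodes cleanly. VALID
Stream 2: error at byte offset 7. INVALID
Stream 3: error at byte offset 0. INVALID
Stream 4: error at byte offset 2. INVALID

Answer: yes no no no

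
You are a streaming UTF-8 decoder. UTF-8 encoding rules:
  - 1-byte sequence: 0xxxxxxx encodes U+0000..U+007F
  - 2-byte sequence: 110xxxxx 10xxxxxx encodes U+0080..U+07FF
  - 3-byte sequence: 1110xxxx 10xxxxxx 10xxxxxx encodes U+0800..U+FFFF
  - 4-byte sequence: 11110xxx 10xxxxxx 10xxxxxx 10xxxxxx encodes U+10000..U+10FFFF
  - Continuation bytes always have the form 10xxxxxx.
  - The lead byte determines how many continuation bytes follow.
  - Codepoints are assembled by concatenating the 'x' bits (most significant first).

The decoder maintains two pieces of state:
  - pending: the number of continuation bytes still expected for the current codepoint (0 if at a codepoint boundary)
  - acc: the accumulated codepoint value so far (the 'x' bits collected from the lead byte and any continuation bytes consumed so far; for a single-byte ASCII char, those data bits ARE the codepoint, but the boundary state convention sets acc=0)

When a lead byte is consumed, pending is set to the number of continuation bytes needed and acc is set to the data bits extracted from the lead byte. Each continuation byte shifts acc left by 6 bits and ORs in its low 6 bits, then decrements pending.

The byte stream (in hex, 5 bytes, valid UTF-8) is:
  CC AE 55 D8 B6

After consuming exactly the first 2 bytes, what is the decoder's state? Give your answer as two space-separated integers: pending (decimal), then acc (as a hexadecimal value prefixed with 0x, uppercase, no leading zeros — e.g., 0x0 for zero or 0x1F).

Byte[0]=CC: 2-byte lead. pending=1, acc=0xC
Byte[1]=AE: continuation. acc=(acc<<6)|0x2E=0x32E, pending=0

Answer: 0 0x32E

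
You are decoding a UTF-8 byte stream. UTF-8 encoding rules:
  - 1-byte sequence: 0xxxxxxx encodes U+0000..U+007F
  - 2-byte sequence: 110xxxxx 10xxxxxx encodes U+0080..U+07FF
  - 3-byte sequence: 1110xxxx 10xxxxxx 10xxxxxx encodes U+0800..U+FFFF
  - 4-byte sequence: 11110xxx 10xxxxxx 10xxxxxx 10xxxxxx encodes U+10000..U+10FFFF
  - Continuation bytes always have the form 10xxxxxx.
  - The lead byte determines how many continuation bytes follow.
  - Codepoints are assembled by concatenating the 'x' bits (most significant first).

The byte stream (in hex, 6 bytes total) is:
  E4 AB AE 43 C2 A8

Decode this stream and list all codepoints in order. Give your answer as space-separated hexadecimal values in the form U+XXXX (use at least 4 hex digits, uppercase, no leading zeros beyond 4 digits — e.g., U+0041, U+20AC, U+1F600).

Answer: U+4AEE U+0043 U+00A8

Derivation:
Byte[0]=E4: 3-byte lead, need 2 cont bytes. acc=0x4
Byte[1]=AB: continuation. acc=(acc<<6)|0x2B=0x12B
Byte[2]=AE: continuation. acc=(acc<<6)|0x2E=0x4AEE
Completed: cp=U+4AEE (starts at byte 0)
Byte[3]=43: 1-byte ASCII. cp=U+0043
Byte[4]=C2: 2-byte lead, need 1 cont bytes. acc=0x2
Byte[5]=A8: continuation. acc=(acc<<6)|0x28=0xA8
Completed: cp=U+00A8 (starts at byte 4)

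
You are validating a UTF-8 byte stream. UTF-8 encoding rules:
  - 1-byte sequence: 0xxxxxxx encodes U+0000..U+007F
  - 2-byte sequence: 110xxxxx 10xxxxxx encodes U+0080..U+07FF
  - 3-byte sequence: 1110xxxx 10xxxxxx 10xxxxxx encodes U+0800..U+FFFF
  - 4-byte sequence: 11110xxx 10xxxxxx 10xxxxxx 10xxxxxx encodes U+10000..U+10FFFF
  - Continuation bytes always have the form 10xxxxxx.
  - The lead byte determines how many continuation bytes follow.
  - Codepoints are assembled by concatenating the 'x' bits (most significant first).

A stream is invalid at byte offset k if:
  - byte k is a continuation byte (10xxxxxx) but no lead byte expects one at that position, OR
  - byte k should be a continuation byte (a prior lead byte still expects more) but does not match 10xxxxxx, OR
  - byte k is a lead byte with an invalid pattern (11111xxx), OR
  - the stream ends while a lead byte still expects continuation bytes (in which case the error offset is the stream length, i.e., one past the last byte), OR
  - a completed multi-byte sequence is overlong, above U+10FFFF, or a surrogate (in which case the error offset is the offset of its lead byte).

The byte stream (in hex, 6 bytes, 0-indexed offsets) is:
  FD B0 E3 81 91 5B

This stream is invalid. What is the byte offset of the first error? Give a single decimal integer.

Byte[0]=FD: INVALID lead byte (not 0xxx/110x/1110/11110)

Answer: 0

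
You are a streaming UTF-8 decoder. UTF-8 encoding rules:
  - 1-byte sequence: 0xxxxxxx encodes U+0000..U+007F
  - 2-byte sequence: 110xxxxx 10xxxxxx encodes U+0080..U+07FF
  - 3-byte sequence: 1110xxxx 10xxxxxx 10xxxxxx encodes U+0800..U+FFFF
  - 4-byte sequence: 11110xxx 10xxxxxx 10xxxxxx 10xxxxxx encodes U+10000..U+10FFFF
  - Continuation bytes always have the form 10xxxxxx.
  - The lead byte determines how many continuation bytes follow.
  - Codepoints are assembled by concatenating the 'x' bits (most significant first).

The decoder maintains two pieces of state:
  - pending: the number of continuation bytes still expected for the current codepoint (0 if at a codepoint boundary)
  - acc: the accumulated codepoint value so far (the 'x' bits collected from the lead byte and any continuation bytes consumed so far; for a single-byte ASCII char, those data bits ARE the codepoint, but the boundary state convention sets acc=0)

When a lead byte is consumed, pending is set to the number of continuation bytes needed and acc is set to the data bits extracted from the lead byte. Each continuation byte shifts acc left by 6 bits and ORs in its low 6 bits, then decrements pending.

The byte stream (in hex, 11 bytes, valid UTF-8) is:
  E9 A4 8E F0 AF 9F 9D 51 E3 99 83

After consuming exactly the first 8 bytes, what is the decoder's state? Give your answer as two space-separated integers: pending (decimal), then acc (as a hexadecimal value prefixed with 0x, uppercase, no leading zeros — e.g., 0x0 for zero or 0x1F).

Answer: 0 0x0

Derivation:
Byte[0]=E9: 3-byte lead. pending=2, acc=0x9
Byte[1]=A4: continuation. acc=(acc<<6)|0x24=0x264, pending=1
Byte[2]=8E: continuation. acc=(acc<<6)|0x0E=0x990E, pending=0
Byte[3]=F0: 4-byte lead. pending=3, acc=0x0
Byte[4]=AF: continuation. acc=(acc<<6)|0x2F=0x2F, pending=2
Byte[5]=9F: continuation. acc=(acc<<6)|0x1F=0xBDF, pending=1
Byte[6]=9D: continuation. acc=(acc<<6)|0x1D=0x2F7DD, pending=0
Byte[7]=51: 1-byte. pending=0, acc=0x0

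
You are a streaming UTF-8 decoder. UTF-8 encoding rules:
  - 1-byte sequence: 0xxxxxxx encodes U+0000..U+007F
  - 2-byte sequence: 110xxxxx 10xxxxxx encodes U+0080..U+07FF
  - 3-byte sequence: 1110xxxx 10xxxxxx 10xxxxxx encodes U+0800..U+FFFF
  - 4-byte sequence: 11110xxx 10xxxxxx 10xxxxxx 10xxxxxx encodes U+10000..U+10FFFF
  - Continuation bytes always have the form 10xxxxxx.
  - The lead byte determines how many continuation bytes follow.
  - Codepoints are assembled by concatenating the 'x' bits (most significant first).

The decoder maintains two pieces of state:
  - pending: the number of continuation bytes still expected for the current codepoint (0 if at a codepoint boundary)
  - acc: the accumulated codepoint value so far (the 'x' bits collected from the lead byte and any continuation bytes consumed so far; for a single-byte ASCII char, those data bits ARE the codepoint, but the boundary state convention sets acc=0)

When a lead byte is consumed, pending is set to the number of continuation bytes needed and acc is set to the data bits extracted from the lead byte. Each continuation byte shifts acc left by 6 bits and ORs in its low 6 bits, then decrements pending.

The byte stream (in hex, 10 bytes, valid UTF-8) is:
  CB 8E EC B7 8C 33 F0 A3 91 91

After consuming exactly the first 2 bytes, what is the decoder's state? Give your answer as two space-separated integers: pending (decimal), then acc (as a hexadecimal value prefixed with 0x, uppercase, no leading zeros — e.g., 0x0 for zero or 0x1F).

Byte[0]=CB: 2-byte lead. pending=1, acc=0xB
Byte[1]=8E: continuation. acc=(acc<<6)|0x0E=0x2CE, pending=0

Answer: 0 0x2CE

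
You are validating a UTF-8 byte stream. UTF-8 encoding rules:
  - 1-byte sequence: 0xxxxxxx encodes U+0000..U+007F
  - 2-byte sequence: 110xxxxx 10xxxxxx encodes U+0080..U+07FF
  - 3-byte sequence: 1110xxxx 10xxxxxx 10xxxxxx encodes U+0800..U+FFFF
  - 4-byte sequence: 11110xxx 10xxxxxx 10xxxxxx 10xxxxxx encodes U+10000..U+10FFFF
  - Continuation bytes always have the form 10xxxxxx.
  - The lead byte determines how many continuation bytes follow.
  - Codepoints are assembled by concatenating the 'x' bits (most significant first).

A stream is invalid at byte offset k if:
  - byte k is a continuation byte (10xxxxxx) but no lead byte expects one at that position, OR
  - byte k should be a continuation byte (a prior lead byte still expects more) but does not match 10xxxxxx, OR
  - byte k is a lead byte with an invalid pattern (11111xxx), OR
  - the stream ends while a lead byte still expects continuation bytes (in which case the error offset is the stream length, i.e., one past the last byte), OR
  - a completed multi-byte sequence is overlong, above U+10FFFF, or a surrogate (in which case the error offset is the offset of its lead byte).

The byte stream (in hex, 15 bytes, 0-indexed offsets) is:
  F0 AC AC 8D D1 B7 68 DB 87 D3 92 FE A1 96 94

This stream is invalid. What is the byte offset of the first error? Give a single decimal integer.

Byte[0]=F0: 4-byte lead, need 3 cont bytes. acc=0x0
Byte[1]=AC: continuation. acc=(acc<<6)|0x2C=0x2C
Byte[2]=AC: continuation. acc=(acc<<6)|0x2C=0xB2C
Byte[3]=8D: continuation. acc=(acc<<6)|0x0D=0x2CB0D
Completed: cp=U+2CB0D (starts at byte 0)
Byte[4]=D1: 2-byte lead, need 1 cont bytes. acc=0x11
Byte[5]=B7: continuation. acc=(acc<<6)|0x37=0x477
Completed: cp=U+0477 (starts at byte 4)
Byte[6]=68: 1-byte ASCII. cp=U+0068
Byte[7]=DB: 2-byte lead, need 1 cont bytes. acc=0x1B
Byte[8]=87: continuation. acc=(acc<<6)|0x07=0x6C7
Completed: cp=U+06C7 (starts at byte 7)
Byte[9]=D3: 2-byte lead, need 1 cont bytes. acc=0x13
Byte[10]=92: continuation. acc=(acc<<6)|0x12=0x4D2
Completed: cp=U+04D2 (starts at byte 9)
Byte[11]=FE: INVALID lead byte (not 0xxx/110x/1110/11110)

Answer: 11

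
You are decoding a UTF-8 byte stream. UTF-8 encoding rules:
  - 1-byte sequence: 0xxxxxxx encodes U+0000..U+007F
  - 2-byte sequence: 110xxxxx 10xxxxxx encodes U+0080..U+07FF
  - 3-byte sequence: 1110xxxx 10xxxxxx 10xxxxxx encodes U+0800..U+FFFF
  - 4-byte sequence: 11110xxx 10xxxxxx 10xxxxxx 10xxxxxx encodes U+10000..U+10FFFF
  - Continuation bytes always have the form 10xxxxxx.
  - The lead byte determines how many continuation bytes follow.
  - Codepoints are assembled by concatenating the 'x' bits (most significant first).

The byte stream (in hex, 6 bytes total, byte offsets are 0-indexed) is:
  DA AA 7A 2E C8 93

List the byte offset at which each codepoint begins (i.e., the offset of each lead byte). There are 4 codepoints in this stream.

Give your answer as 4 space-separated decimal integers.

Byte[0]=DA: 2-byte lead, need 1 cont bytes. acc=0x1A
Byte[1]=AA: continuation. acc=(acc<<6)|0x2A=0x6AA
Completed: cp=U+06AA (starts at byte 0)
Byte[2]=7A: 1-byte ASCII. cp=U+007A
Byte[3]=2E: 1-byte ASCII. cp=U+002E
Byte[4]=C8: 2-byte lead, need 1 cont bytes. acc=0x8
Byte[5]=93: continuation. acc=(acc<<6)|0x13=0x213
Completed: cp=U+0213 (starts at byte 4)

Answer: 0 2 3 4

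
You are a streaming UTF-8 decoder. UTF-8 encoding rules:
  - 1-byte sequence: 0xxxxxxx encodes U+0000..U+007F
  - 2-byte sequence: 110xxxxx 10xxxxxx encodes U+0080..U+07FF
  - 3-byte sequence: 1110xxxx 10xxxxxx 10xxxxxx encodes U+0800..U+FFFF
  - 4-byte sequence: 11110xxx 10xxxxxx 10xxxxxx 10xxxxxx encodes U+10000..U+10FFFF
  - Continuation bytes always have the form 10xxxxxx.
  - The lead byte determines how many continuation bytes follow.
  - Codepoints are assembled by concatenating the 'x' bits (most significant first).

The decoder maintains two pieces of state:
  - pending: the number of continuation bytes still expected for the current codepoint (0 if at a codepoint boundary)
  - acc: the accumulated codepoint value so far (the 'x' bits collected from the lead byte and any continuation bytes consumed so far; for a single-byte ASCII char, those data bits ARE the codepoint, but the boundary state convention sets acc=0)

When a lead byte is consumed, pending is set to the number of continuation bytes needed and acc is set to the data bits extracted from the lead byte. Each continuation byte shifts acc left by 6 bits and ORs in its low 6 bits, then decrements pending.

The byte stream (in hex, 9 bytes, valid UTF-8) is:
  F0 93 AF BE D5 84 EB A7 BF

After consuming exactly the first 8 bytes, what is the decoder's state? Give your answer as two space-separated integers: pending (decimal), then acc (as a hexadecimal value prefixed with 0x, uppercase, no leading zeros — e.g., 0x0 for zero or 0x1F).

Byte[0]=F0: 4-byte lead. pending=3, acc=0x0
Byte[1]=93: continuation. acc=(acc<<6)|0x13=0x13, pending=2
Byte[2]=AF: continuation. acc=(acc<<6)|0x2F=0x4EF, pending=1
Byte[3]=BE: continuation. acc=(acc<<6)|0x3E=0x13BFE, pending=0
Byte[4]=D5: 2-byte lead. pending=1, acc=0x15
Byte[5]=84: continuation. acc=(acc<<6)|0x04=0x544, pending=0
Byte[6]=EB: 3-byte lead. pending=2, acc=0xB
Byte[7]=A7: continuation. acc=(acc<<6)|0x27=0x2E7, pending=1

Answer: 1 0x2E7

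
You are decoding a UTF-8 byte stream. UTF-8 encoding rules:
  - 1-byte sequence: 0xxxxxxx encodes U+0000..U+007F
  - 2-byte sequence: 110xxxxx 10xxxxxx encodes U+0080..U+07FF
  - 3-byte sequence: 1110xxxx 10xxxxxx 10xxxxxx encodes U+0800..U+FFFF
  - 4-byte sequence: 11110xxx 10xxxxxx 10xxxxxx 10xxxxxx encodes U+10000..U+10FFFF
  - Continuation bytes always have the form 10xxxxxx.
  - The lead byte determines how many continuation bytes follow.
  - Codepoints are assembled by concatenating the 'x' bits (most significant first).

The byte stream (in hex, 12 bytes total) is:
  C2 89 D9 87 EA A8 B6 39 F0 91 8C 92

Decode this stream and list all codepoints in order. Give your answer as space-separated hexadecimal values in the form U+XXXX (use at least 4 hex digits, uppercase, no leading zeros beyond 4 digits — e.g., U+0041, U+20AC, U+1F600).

Answer: U+0089 U+0647 U+AA36 U+0039 U+11312

Derivation:
Byte[0]=C2: 2-byte lead, need 1 cont bytes. acc=0x2
Byte[1]=89: continuation. acc=(acc<<6)|0x09=0x89
Completed: cp=U+0089 (starts at byte 0)
Byte[2]=D9: 2-byte lead, need 1 cont bytes. acc=0x19
Byte[3]=87: continuation. acc=(acc<<6)|0x07=0x647
Completed: cp=U+0647 (starts at byte 2)
Byte[4]=EA: 3-byte lead, need 2 cont bytes. acc=0xA
Byte[5]=A8: continuation. acc=(acc<<6)|0x28=0x2A8
Byte[6]=B6: continuation. acc=(acc<<6)|0x36=0xAA36
Completed: cp=U+AA36 (starts at byte 4)
Byte[7]=39: 1-byte ASCII. cp=U+0039
Byte[8]=F0: 4-byte lead, need 3 cont bytes. acc=0x0
Byte[9]=91: continuation. acc=(acc<<6)|0x11=0x11
Byte[10]=8C: continuation. acc=(acc<<6)|0x0C=0x44C
Byte[11]=92: continuation. acc=(acc<<6)|0x12=0x11312
Completed: cp=U+11312 (starts at byte 8)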